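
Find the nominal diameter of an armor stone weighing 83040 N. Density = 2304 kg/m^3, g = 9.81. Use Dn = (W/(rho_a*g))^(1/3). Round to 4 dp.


V = W / (rho_a * g)
V = 83040 / (2304 * 9.81)
V = 83040 / 22602.24
V = 3.673972 m^3
Dn = V^(1/3) = 3.673972^(1/3)
Dn = 1.5430 m

1.5430


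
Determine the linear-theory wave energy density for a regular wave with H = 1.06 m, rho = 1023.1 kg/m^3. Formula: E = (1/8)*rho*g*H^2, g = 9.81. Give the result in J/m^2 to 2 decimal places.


E = (1/8) * rho * g * H^2
E = (1/8) * 1023.1 * 9.81 * 1.06^2
E = 0.125 * 1023.1 * 9.81 * 1.1236
E = 1409.64 J/m^2

1409.64


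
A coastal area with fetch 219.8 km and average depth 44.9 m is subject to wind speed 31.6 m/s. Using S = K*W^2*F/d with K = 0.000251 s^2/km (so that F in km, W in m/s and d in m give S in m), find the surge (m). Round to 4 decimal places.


S = K * W^2 * F / d
W^2 = 31.6^2 = 998.56
S = 0.000251 * 998.56 * 219.8 / 44.9
Numerator = 0.000251 * 998.56 * 219.8 = 55.090355
S = 55.090355 / 44.9 = 1.2270 m

1.2270


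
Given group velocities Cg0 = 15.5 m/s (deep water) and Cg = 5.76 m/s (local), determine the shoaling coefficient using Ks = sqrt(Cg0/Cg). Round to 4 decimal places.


Ks = sqrt(Cg0 / Cg)
Ks = sqrt(15.5 / 5.76)
Ks = sqrt(2.6910)
Ks = 1.6404

1.6404


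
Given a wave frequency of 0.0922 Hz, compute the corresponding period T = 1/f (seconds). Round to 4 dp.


T = 1 / f
T = 1 / 0.0922
T = 10.8460 s

10.8460


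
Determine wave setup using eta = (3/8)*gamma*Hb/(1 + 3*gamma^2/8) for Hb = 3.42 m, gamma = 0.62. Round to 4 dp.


eta = (3/8) * gamma * Hb / (1 + 3*gamma^2/8)
Numerator = (3/8) * 0.62 * 3.42 = 0.795150
Denominator = 1 + 3*0.62^2/8 = 1 + 0.144150 = 1.144150
eta = 0.795150 / 1.144150
eta = 0.6950 m

0.6950


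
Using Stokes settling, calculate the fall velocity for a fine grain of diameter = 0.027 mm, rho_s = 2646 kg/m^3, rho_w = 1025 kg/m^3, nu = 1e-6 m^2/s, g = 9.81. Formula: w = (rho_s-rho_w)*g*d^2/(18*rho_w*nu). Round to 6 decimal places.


w = (rho_s - rho_w) * g * d^2 / (18 * rho_w * nu)
d = 0.027 mm = 0.000027 m
rho_s - rho_w = 2646 - 1025 = 1621
Numerator = 1621 * 9.81 * (0.000027)^2 = 0.000011592565
Denominator = 18 * 1025 * 1e-6 = 0.018450
w = 0.000628 m/s

0.000628


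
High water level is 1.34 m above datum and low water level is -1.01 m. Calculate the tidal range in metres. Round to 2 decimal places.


Tidal range = High water - Low water
Tidal range = 1.34 - (-1.01)
Tidal range = 2.35 m

2.35


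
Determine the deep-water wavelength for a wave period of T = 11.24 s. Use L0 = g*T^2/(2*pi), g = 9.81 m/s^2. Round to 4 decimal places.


L0 = g * T^2 / (2 * pi)
L0 = 9.81 * 11.24^2 / (2 * pi)
L0 = 9.81 * 126.3376 / 6.28319
L0 = 1239.3719 / 6.28319
L0 = 197.2522 m

197.2522


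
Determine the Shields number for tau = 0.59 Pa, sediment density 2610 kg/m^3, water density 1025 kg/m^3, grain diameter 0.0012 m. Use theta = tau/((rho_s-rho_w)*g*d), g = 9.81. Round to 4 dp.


theta = tau / ((rho_s - rho_w) * g * d)
rho_s - rho_w = 2610 - 1025 = 1585
Denominator = 1585 * 9.81 * 0.0012 = 18.658620
theta = 0.59 / 18.658620
theta = 0.0316

0.0316


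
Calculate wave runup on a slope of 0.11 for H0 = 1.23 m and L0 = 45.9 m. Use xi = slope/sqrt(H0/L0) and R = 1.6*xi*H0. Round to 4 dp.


xi = slope / sqrt(H0/L0)
H0/L0 = 1.23/45.9 = 0.026797
sqrt(0.026797) = 0.163699
xi = 0.11 / 0.163699 = 0.671965
R = 1.6 * xi * H0 = 1.6 * 0.671965 * 1.23
R = 1.3224 m

1.3224


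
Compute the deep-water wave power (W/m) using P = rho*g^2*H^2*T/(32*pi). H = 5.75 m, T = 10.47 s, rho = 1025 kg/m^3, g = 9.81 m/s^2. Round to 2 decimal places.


P = rho * g^2 * H^2 * T / (32 * pi)
P = 1025 * 9.81^2 * 5.75^2 * 10.47 / (32 * pi)
P = 1025 * 96.2361 * 33.0625 * 10.47 / 100.53096
P = 339660.00 W/m

339660.00


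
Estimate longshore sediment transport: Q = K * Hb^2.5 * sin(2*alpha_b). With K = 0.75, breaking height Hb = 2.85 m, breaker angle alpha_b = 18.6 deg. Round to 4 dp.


Q = K * Hb^2.5 * sin(2 * alpha_b)
Hb^2.5 = 2.85^2.5 = 13.712358
sin(2 * 18.6) = sin(37.2) = 0.604599
Q = 0.75 * 13.712358 * 0.604599
Q = 6.2179 m^3/s

6.2179


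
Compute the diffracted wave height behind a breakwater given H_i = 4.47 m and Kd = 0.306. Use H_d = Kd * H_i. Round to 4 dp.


H_d = Kd * H_i
H_d = 0.306 * 4.47
H_d = 1.3678 m

1.3678


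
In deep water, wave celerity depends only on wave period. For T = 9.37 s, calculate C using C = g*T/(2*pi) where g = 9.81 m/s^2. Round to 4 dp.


We use the deep-water celerity formula:
C = g * T / (2 * pi)
C = 9.81 * 9.37 / (2 * 3.14159...)
C = 91.919700 / 6.283185
C = 14.6295 m/s

14.6295


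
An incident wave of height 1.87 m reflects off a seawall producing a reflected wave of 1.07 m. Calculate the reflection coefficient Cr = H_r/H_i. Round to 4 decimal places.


Cr = H_r / H_i
Cr = 1.07 / 1.87
Cr = 0.5722

0.5722


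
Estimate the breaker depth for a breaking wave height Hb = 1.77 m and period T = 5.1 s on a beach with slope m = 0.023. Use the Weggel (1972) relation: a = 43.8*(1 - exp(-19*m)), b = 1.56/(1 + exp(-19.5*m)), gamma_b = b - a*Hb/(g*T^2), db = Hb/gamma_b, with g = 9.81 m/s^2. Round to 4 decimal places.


a = 43.8 * (1 - exp(-19 * m))
exp(-19 * 0.023) = exp(-0.4370) = 0.645971
a = 43.8 * (1 - 0.645971) = 15.506451
b = 1.56 / (1 + exp(-19.5 * m))
exp(-19.5 * 0.023) = exp(-0.4485) = 0.638585
b = 1.56 / (1 + 0.638585) = 0.952041
Hb / (g * T^2) = 1.77 / (9.81 * 5.1^2) = 1.77 / 255.1581 = 0.00693688
gamma_b = b - a * Hb/(g*T^2) = 0.952041 - 15.506451 * 0.00693688 = 0.844474
db = Hb / gamma_b = 1.77 / 0.844474
db = 2.0960 m

2.0960


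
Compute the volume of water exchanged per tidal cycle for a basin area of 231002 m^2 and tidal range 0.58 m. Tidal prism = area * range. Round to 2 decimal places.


Tidal prism = Area * Tidal range
P = 231002 * 0.58
P = 133981.16 m^3

133981.16


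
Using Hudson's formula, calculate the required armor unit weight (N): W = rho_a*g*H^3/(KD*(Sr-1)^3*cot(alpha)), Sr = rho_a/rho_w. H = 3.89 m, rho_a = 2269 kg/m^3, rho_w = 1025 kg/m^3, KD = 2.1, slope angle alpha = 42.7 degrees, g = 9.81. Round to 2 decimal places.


Sr = rho_a / rho_w = 2269 / 1025 = 2.213659
(Sr - 1) = 1.213659
(Sr - 1)^3 = 1.787679
cot(42.7) = 1 / tan(42.7) = 1 / 0.922773 = 1.083690
Numerator = 2269 * 9.81 * 3.89^3 = 1310244.3850
Denominator = 2.1 * 1.787679 * 1.083690 = 4.068307
W = 1310244.3850 / 4.068307
W = 322061.31 N

322061.31


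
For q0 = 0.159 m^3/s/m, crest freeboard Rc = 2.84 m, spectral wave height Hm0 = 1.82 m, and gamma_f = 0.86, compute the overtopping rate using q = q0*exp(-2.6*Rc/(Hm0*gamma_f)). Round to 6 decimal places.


q = q0 * exp(-2.6 * Rc / (Hm0 * gamma_f))
Exponent = -2.6 * 2.84 / (1.82 * 0.86)
= -2.6 * 2.84 / 1.5652
= -4.717608
exp(-4.717608) = 0.008937
q = 0.159 * 0.008937
q = 0.001421 m^3/s/m

0.001421


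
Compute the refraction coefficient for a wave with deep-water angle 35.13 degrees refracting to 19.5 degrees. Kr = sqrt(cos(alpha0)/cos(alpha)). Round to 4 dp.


Kr = sqrt(cos(alpha0) / cos(alpha))
cos(35.13) = 0.817849
cos(19.5) = 0.942641
Kr = sqrt(0.817849 / 0.942641)
Kr = sqrt(0.867614)
Kr = 0.9315

0.9315


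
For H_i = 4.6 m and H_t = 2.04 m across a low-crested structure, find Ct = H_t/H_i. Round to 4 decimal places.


Ct = H_t / H_i
Ct = 2.04 / 4.6
Ct = 0.4435

0.4435


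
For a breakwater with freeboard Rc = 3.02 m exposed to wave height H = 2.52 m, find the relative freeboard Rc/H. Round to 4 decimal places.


Relative freeboard = Rc / H
= 3.02 / 2.52
= 1.1984

1.1984


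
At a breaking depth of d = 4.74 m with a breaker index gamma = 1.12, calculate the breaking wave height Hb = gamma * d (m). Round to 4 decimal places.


Hb = gamma * d
Hb = 1.12 * 4.74
Hb = 5.3088 m

5.3088


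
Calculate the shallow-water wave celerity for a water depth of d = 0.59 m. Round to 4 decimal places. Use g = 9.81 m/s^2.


Using the shallow-water approximation:
C = sqrt(g * d) = sqrt(9.81 * 0.59)
C = sqrt(5.7879)
C = 2.4058 m/s

2.4058


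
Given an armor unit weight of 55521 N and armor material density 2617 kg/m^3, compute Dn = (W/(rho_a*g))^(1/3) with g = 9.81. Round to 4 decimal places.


V = W / (rho_a * g)
V = 55521 / (2617 * 9.81)
V = 55521 / 25672.77
V = 2.162642 m^3
Dn = V^(1/3) = 2.162642^(1/3)
Dn = 1.2932 m

1.2932


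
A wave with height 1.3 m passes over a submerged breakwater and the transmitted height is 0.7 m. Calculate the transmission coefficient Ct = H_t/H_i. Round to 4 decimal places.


Ct = H_t / H_i
Ct = 0.7 / 1.3
Ct = 0.5385

0.5385


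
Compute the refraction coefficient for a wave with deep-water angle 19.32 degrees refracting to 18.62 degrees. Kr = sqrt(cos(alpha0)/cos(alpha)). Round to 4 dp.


Kr = sqrt(cos(alpha0) / cos(alpha))
cos(19.32) = 0.943686
cos(18.62) = 0.947657
Kr = sqrt(0.943686 / 0.947657)
Kr = sqrt(0.995809)
Kr = 0.9979

0.9979


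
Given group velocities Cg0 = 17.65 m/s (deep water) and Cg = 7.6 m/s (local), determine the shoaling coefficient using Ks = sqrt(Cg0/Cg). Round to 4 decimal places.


Ks = sqrt(Cg0 / Cg)
Ks = sqrt(17.65 / 7.6)
Ks = sqrt(2.3224)
Ks = 1.5239

1.5239


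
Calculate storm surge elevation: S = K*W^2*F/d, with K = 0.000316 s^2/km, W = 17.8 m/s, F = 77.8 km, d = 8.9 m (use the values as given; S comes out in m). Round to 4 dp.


S = K * W^2 * F / d
W^2 = 17.8^2 = 316.84
S = 0.000316 * 316.84 * 77.8 / 8.9
Numerator = 0.000316 * 316.84 * 77.8 = 7.789448
S = 7.789448 / 8.9 = 0.8752 m

0.8752


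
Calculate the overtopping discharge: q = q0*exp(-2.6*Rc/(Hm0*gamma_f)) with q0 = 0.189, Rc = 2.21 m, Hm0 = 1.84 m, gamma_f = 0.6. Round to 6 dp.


q = q0 * exp(-2.6 * Rc / (Hm0 * gamma_f))
Exponent = -2.6 * 2.21 / (1.84 * 0.6)
= -2.6 * 2.21 / 1.1040
= -5.204710
exp(-5.204710) = 0.005491
q = 0.189 * 0.005491
q = 0.001038 m^3/s/m

0.001038


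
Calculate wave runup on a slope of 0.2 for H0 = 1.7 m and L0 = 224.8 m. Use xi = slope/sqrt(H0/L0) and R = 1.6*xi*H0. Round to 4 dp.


xi = slope / sqrt(H0/L0)
H0/L0 = 1.7/224.8 = 0.007562
sqrt(0.007562) = 0.086961
xi = 0.2 / 0.086961 = 2.299872
R = 1.6 * xi * H0 = 1.6 * 2.299872 * 1.7
R = 6.2557 m

6.2557


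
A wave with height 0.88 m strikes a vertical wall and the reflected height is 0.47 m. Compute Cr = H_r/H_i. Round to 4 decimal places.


Cr = H_r / H_i
Cr = 0.47 / 0.88
Cr = 0.5341

0.5341


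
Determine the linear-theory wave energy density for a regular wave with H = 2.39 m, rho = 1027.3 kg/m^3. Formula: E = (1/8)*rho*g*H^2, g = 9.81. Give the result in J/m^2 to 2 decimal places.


E = (1/8) * rho * g * H^2
E = (1/8) * 1027.3 * 9.81 * 2.39^2
E = 0.125 * 1027.3 * 9.81 * 5.7121
E = 7195.68 J/m^2

7195.68


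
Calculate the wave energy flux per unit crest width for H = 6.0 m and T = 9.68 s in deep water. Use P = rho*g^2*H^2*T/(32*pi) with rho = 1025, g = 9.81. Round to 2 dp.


P = rho * g^2 * H^2 * T / (32 * pi)
P = 1025 * 9.81^2 * 6.0^2 * 9.68 / (32 * pi)
P = 1025 * 96.2361 * 36.0000 * 9.68 / 100.53096
P = 341932.11 W/m

341932.11


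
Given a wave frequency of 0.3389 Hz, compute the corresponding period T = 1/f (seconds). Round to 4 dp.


T = 1 / f
T = 1 / 0.3389
T = 2.9507 s

2.9507


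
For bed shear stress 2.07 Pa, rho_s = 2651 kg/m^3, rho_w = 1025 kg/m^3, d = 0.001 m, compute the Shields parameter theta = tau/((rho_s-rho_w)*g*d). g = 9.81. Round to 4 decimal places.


theta = tau / ((rho_s - rho_w) * g * d)
rho_s - rho_w = 2651 - 1025 = 1626
Denominator = 1626 * 9.81 * 0.001 = 15.951060
theta = 2.07 / 15.951060
theta = 0.1298

0.1298


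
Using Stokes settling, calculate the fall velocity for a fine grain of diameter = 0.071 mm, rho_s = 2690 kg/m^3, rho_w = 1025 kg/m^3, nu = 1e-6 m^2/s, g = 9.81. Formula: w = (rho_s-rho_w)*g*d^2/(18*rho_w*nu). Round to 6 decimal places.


w = (rho_s - rho_w) * g * d^2 / (18 * rho_w * nu)
d = 0.071 mm = 0.000071 m
rho_s - rho_w = 2690 - 1025 = 1665
Numerator = 1665 * 9.81 * (0.000071)^2 = 0.000082337930
Denominator = 18 * 1025 * 1e-6 = 0.018450
w = 0.004463 m/s

0.004463


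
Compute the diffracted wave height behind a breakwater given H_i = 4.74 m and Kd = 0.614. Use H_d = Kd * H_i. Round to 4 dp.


H_d = Kd * H_i
H_d = 0.614 * 4.74
H_d = 2.9104 m

2.9104


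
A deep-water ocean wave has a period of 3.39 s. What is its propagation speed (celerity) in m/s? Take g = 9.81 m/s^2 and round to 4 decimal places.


We use the deep-water celerity formula:
C = g * T / (2 * pi)
C = 9.81 * 3.39 / (2 * 3.14159...)
C = 33.255900 / 6.283185
C = 5.2928 m/s

5.2928


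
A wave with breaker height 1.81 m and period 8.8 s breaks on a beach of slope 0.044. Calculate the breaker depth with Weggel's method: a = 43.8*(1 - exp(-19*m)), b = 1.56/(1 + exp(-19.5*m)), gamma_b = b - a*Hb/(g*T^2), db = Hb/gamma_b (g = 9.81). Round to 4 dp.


a = 43.8 * (1 - exp(-19 * m))
exp(-19 * 0.044) = exp(-0.8360) = 0.433441
a = 43.8 * (1 - 0.433441) = 24.815292
b = 1.56 / (1 + exp(-19.5 * m))
exp(-19.5 * 0.044) = exp(-0.8580) = 0.424009
b = 1.56 / (1 + 0.424009) = 1.095498
Hb / (g * T^2) = 1.81 / (9.81 * 8.8^2) = 1.81 / 759.6864 = 0.00238256
gamma_b = b - a * Hb/(g*T^2) = 1.095498 - 24.815292 * 0.00238256 = 1.036375
db = Hb / gamma_b = 1.81 / 1.036375
db = 1.7465 m

1.7465


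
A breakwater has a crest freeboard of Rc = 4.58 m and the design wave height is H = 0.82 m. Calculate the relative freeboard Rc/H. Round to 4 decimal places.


Relative freeboard = Rc / H
= 4.58 / 0.82
= 5.5854

5.5854


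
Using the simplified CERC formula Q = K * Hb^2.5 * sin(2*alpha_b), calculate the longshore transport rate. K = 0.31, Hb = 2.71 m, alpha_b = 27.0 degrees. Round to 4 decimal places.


Q = K * Hb^2.5 * sin(2 * alpha_b)
Hb^2.5 = 2.71^2.5 = 12.089914
sin(2 * 27.0) = sin(54.0) = 0.809017
Q = 0.31 * 12.089914 * 0.809017
Q = 3.0321 m^3/s

3.0321


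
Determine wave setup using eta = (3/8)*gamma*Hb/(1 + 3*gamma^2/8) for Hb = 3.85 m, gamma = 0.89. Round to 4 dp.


eta = (3/8) * gamma * Hb / (1 + 3*gamma^2/8)
Numerator = (3/8) * 0.89 * 3.85 = 1.284938
Denominator = 1 + 3*0.89^2/8 = 1 + 0.297038 = 1.297038
eta = 1.284938 / 1.297038
eta = 0.9907 m

0.9907


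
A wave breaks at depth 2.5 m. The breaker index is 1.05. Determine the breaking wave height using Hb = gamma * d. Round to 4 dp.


Hb = gamma * d
Hb = 1.05 * 2.5
Hb = 2.6250 m

2.6250


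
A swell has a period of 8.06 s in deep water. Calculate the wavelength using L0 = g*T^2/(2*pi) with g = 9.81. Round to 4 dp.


L0 = g * T^2 / (2 * pi)
L0 = 9.81 * 8.06^2 / (2 * pi)
L0 = 9.81 * 64.9636 / 6.28319
L0 = 637.2929 / 6.28319
L0 = 101.4283 m

101.4283


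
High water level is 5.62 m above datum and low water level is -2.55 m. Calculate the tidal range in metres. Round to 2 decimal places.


Tidal range = High water - Low water
Tidal range = 5.62 - (-2.55)
Tidal range = 8.17 m

8.17


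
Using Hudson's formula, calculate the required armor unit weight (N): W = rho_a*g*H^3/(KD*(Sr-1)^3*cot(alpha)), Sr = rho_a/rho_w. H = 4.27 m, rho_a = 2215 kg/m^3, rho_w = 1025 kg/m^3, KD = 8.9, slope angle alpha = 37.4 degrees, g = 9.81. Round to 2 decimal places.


Sr = rho_a / rho_w = 2215 / 1025 = 2.160976
(Sr - 1) = 1.160976
(Sr - 1)^3 = 1.564838
cot(37.4) = 1 / tan(37.4) = 1 / 0.764558 = 1.307946
Numerator = 2215 * 9.81 * 4.27^3 = 1691711.7393
Denominator = 8.9 * 1.564838 * 1.307946 = 18.215832
W = 1691711.7393 / 18.215832
W = 92870.41 N

92870.41


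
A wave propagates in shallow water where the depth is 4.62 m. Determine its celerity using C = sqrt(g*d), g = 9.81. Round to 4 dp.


Using the shallow-water approximation:
C = sqrt(g * d) = sqrt(9.81 * 4.62)
C = sqrt(45.3222)
C = 6.7322 m/s

6.7322


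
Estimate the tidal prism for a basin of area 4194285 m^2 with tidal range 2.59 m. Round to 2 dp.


Tidal prism = Area * Tidal range
P = 4194285 * 2.59
P = 10863198.15 m^3

10863198.15


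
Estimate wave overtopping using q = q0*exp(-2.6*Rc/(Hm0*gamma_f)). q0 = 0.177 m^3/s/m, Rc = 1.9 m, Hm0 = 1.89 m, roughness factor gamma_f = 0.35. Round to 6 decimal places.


q = q0 * exp(-2.6 * Rc / (Hm0 * gamma_f))
Exponent = -2.6 * 1.9 / (1.89 * 0.35)
= -2.6 * 1.9 / 0.6615
= -7.467876
exp(-7.467876) = 0.000571
q = 0.177 * 0.000571
q = 0.000101 m^3/s/m

0.000101


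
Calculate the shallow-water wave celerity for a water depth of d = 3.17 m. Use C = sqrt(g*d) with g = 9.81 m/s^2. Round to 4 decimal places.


Using the shallow-water approximation:
C = sqrt(g * d) = sqrt(9.81 * 3.17)
C = sqrt(31.0977)
C = 5.5765 m/s

5.5765


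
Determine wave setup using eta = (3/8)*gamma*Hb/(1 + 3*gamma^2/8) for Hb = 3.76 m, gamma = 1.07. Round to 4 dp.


eta = (3/8) * gamma * Hb / (1 + 3*gamma^2/8)
Numerator = (3/8) * 1.07 * 3.76 = 1.508700
Denominator = 1 + 3*1.07^2/8 = 1 + 0.429338 = 1.429338
eta = 1.508700 / 1.429338
eta = 1.0555 m

1.0555


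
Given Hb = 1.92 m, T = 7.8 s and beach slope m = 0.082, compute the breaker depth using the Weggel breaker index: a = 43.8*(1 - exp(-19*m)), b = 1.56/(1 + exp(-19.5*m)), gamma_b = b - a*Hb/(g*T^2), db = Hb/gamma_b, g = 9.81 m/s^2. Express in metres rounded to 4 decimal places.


a = 43.8 * (1 - exp(-19 * m))
exp(-19 * 0.082) = exp(-1.5580) = 0.210557
a = 43.8 * (1 - 0.210557) = 34.577614
b = 1.56 / (1 + exp(-19.5 * m))
exp(-19.5 * 0.082) = exp(-1.5990) = 0.202099
b = 1.56 / (1 + 0.202099) = 1.297731
Hb / (g * T^2) = 1.92 / (9.81 * 7.8^2) = 1.92 / 596.8404 = 0.00321694
gamma_b = b - a * Hb/(g*T^2) = 1.297731 - 34.577614 * 0.00321694 = 1.186496
db = Hb / gamma_b = 1.92 / 1.186496
db = 1.6182 m

1.6182


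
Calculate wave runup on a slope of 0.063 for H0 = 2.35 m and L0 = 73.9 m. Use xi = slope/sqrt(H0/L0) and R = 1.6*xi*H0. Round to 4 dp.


xi = slope / sqrt(H0/L0)
H0/L0 = 2.35/73.9 = 0.031800
sqrt(0.031800) = 0.178325
xi = 0.063 / 0.178325 = 0.353288
R = 1.6 * xi * H0 = 1.6 * 0.353288 * 2.35
R = 1.3284 m

1.3284


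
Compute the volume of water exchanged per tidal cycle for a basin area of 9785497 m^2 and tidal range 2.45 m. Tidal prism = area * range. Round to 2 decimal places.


Tidal prism = Area * Tidal range
P = 9785497 * 2.45
P = 23974467.65 m^3

23974467.65


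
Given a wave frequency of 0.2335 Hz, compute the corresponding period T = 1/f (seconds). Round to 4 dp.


T = 1 / f
T = 1 / 0.2335
T = 4.2827 s

4.2827


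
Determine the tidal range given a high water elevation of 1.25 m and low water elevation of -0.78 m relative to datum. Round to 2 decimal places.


Tidal range = High water - Low water
Tidal range = 1.25 - (-0.78)
Tidal range = 2.03 m

2.03


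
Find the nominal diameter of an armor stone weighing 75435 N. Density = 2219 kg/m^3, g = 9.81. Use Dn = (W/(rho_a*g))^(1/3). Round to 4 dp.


V = W / (rho_a * g)
V = 75435 / (2219 * 9.81)
V = 75435 / 21768.39
V = 3.465346 m^3
Dn = V^(1/3) = 3.465346^(1/3)
Dn = 1.5133 m

1.5133


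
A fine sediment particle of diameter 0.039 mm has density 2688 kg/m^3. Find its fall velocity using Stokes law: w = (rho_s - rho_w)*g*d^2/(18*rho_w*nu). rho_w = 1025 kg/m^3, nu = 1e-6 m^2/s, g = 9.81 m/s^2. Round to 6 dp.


w = (rho_s - rho_w) * g * d^2 / (18 * rho_w * nu)
d = 0.039 mm = 0.000039 m
rho_s - rho_w = 2688 - 1025 = 1663
Numerator = 1663 * 9.81 * (0.000039)^2 = 0.000024813640
Denominator = 18 * 1025 * 1e-6 = 0.018450
w = 0.001345 m/s

0.001345


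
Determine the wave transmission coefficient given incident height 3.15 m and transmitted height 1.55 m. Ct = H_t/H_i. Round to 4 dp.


Ct = H_t / H_i
Ct = 1.55 / 3.15
Ct = 0.4921

0.4921


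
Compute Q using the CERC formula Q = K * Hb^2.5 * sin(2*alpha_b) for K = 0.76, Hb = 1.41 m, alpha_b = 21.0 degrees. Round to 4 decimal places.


Q = K * Hb^2.5 * sin(2 * alpha_b)
Hb^2.5 = 1.41^2.5 = 2.360738
sin(2 * 21.0) = sin(42.0) = 0.669131
Q = 0.76 * 2.360738 * 0.669131
Q = 1.2005 m^3/s

1.2005


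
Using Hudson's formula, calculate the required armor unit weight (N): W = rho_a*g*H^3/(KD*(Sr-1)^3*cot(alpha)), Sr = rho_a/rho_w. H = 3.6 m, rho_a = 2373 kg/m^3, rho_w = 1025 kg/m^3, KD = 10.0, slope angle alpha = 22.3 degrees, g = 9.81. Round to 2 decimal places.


Sr = rho_a / rho_w = 2373 / 1025 = 2.315122
(Sr - 1) = 1.315122
(Sr - 1)^3 = 2.274564
cot(22.3) = 1 / tan(22.3) = 1 / 0.410130 = 2.438252
Numerator = 2373 * 9.81 * 3.6^3 = 1086111.0893
Denominator = 10.0 * 2.274564 * 2.438252 = 55.459591
W = 1086111.0893 / 55.459591
W = 19583.83 N

19583.83


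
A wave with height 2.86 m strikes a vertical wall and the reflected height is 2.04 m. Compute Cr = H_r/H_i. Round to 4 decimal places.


Cr = H_r / H_i
Cr = 2.04 / 2.86
Cr = 0.7133

0.7133


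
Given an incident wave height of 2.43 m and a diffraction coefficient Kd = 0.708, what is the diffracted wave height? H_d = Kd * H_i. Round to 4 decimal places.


H_d = Kd * H_i
H_d = 0.708 * 2.43
H_d = 1.7204 m

1.7204


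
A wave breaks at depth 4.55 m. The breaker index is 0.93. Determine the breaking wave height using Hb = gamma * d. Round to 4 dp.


Hb = gamma * d
Hb = 0.93 * 4.55
Hb = 4.2315 m

4.2315


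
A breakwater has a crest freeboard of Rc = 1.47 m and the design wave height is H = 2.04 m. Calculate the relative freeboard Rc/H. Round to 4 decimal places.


Relative freeboard = Rc / H
= 1.47 / 2.04
= 0.7206

0.7206


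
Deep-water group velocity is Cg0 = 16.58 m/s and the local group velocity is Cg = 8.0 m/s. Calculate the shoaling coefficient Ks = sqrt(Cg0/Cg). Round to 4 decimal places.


Ks = sqrt(Cg0 / Cg)
Ks = sqrt(16.58 / 8.0)
Ks = sqrt(2.0725)
Ks = 1.4396

1.4396


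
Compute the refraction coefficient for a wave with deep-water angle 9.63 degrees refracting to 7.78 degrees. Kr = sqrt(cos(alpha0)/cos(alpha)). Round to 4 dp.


Kr = sqrt(cos(alpha0) / cos(alpha))
cos(9.63) = 0.985909
cos(7.78) = 0.990795
Kr = sqrt(0.985909 / 0.990795)
Kr = sqrt(0.995068)
Kr = 0.9975

0.9975


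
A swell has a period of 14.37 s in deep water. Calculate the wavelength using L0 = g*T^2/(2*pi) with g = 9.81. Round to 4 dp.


L0 = g * T^2 / (2 * pi)
L0 = 9.81 * 14.37^2 / (2 * pi)
L0 = 9.81 * 206.4969 / 6.28319
L0 = 2025.7346 / 6.28319
L0 = 322.4057 m

322.4057


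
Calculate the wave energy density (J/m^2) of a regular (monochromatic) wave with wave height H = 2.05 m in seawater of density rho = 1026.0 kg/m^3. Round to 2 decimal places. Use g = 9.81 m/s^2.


E = (1/8) * rho * g * H^2
E = (1/8) * 1026.0 * 9.81 * 2.05^2
E = 0.125 * 1026.0 * 9.81 * 4.2025
E = 5287.30 J/m^2

5287.30


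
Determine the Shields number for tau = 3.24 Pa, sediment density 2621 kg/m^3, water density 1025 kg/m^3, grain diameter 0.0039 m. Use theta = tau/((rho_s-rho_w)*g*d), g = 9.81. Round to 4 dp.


theta = tau / ((rho_s - rho_w) * g * d)
rho_s - rho_w = 2621 - 1025 = 1596
Denominator = 1596 * 9.81 * 0.0039 = 61.061364
theta = 3.24 / 61.061364
theta = 0.0531

0.0531


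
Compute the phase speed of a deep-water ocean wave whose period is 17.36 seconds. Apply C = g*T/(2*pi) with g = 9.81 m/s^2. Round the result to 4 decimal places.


We use the deep-water celerity formula:
C = g * T / (2 * pi)
C = 9.81 * 17.36 / (2 * 3.14159...)
C = 170.301600 / 6.283185
C = 27.1043 m/s

27.1043


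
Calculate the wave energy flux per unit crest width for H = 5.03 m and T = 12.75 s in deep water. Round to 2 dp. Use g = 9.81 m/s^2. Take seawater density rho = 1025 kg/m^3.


P = rho * g^2 * H^2 * T / (32 * pi)
P = 1025 * 9.81^2 * 5.03^2 * 12.75 / (32 * pi)
P = 1025 * 96.2361 * 25.3009 * 12.75 / 100.53096
P = 316525.12 W/m

316525.12


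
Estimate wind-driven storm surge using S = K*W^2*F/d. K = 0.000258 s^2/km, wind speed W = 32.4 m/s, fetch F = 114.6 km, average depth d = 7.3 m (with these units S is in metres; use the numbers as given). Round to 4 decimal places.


S = K * W^2 * F / d
W^2 = 32.4^2 = 1049.76
S = 0.000258 * 1049.76 * 114.6 / 7.3
Numerator = 0.000258 * 1049.76 * 114.6 = 31.038044
S = 31.038044 / 7.3 = 4.2518 m

4.2518


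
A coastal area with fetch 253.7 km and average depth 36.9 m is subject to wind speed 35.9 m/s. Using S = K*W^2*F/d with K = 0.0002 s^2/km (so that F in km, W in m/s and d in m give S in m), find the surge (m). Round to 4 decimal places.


S = K * W^2 * F / d
W^2 = 35.9^2 = 1288.81
S = 0.0002 * 1288.81 * 253.7 / 36.9
Numerator = 0.0002 * 1288.81 * 253.7 = 65.394219
S = 65.394219 / 36.9 = 1.7722 m

1.7722


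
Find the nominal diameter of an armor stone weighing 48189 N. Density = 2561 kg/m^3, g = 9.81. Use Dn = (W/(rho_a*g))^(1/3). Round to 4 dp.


V = W / (rho_a * g)
V = 48189 / (2561 * 9.81)
V = 48189 / 25123.41
V = 1.918092 m^3
Dn = V^(1/3) = 1.918092^(1/3)
Dn = 1.2425 m

1.2425


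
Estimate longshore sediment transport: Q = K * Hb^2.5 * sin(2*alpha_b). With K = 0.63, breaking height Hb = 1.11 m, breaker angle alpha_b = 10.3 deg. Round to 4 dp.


Q = K * Hb^2.5 * sin(2 * alpha_b)
Hb^2.5 = 1.11^2.5 = 1.298098
sin(2 * 10.3) = sin(20.6) = 0.351842
Q = 0.63 * 1.298098 * 0.351842
Q = 0.2877 m^3/s

0.2877


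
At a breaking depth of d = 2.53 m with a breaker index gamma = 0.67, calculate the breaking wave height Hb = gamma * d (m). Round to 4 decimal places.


Hb = gamma * d
Hb = 0.67 * 2.53
Hb = 1.6951 m

1.6951


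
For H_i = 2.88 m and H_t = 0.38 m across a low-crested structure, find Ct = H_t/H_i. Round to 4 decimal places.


Ct = H_t / H_i
Ct = 0.38 / 2.88
Ct = 0.1319

0.1319


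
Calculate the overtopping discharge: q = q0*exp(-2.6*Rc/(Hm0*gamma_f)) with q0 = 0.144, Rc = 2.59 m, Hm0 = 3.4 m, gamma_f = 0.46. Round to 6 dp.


q = q0 * exp(-2.6 * Rc / (Hm0 * gamma_f))
Exponent = -2.6 * 2.59 / (3.4 * 0.46)
= -2.6 * 2.59 / 1.5640
= -4.305627
exp(-4.305627) = 0.013492
q = 0.144 * 0.013492
q = 0.001943 m^3/s/m

0.001943


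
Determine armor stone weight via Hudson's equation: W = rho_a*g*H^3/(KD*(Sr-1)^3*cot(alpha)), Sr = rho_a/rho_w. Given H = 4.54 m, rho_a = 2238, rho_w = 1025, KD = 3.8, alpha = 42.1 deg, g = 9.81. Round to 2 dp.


Sr = rho_a / rho_w = 2238 / 1025 = 2.183415
(Sr - 1) = 1.183415
(Sr - 1)^3 = 1.657337
cot(42.1) = 1 / tan(42.1) = 1 / 0.903569 = 1.106722
Numerator = 2238 * 9.81 * 4.54^3 = 2054455.0713
Denominator = 3.8 * 1.657337 * 1.106722 = 6.970002
W = 2054455.0713 / 6.970002
W = 294756.73 N

294756.73


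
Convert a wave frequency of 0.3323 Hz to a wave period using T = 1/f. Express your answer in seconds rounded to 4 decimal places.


T = 1 / f
T = 1 / 0.3323
T = 3.0093 s

3.0093


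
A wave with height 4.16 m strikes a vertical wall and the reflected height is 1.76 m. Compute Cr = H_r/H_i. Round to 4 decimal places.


Cr = H_r / H_i
Cr = 1.76 / 4.16
Cr = 0.4231

0.4231


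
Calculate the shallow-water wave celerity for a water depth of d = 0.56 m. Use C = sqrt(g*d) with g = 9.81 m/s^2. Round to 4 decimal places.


Using the shallow-water approximation:
C = sqrt(g * d) = sqrt(9.81 * 0.56)
C = sqrt(5.4936)
C = 2.3438 m/s

2.3438


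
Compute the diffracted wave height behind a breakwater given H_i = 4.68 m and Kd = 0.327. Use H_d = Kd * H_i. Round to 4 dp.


H_d = Kd * H_i
H_d = 0.327 * 4.68
H_d = 1.5304 m

1.5304


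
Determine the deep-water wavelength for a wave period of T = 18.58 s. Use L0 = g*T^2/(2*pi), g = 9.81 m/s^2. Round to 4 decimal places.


L0 = g * T^2 / (2 * pi)
L0 = 9.81 * 18.58^2 / (2 * pi)
L0 = 9.81 * 345.2164 / 6.28319
L0 = 3386.5729 / 6.28319
L0 = 538.9898 m

538.9898


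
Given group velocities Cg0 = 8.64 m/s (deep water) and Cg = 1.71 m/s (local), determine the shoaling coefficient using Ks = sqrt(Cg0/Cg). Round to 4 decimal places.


Ks = sqrt(Cg0 / Cg)
Ks = sqrt(8.64 / 1.71)
Ks = sqrt(5.0526)
Ks = 2.2478

2.2478


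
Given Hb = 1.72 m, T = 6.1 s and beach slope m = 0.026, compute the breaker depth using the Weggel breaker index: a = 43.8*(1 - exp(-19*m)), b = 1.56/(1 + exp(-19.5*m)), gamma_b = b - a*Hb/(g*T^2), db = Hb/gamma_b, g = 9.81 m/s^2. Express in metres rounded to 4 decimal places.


a = 43.8 * (1 - exp(-19 * m))
exp(-19 * 0.026) = exp(-0.4940) = 0.610181
a = 43.8 * (1 - 0.610181) = 17.074082
b = 1.56 / (1 + exp(-19.5 * m))
exp(-19.5 * 0.026) = exp(-0.5070) = 0.602300
b = 1.56 / (1 + 0.602300) = 0.973601
Hb / (g * T^2) = 1.72 / (9.81 * 6.1^2) = 1.72 / 365.0301 = 0.00471194
gamma_b = b - a * Hb/(g*T^2) = 0.973601 - 17.074082 * 0.00471194 = 0.893149
db = Hb / gamma_b = 1.72 / 0.893149
db = 1.9258 m

1.9258


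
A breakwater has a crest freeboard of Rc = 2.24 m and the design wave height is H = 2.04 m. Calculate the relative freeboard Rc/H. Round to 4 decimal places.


Relative freeboard = Rc / H
= 2.24 / 2.04
= 1.0980

1.0980


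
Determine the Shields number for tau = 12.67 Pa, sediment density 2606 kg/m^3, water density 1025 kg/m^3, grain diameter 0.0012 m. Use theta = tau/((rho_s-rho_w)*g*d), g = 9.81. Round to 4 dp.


theta = tau / ((rho_s - rho_w) * g * d)
rho_s - rho_w = 2606 - 1025 = 1581
Denominator = 1581 * 9.81 * 0.0012 = 18.611532
theta = 12.67 / 18.611532
theta = 0.6808

0.6808


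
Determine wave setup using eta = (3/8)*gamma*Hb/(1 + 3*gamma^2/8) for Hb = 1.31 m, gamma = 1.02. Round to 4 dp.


eta = (3/8) * gamma * Hb / (1 + 3*gamma^2/8)
Numerator = (3/8) * 1.02 * 1.31 = 0.501075
Denominator = 1 + 3*1.02^2/8 = 1 + 0.390150 = 1.390150
eta = 0.501075 / 1.390150
eta = 0.3604 m

0.3604


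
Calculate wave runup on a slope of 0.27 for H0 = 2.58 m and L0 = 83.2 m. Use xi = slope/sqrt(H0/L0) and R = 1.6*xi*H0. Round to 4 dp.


xi = slope / sqrt(H0/L0)
H0/L0 = 2.58/83.2 = 0.031010
sqrt(0.031010) = 0.176095
xi = 0.27 / 0.176095 = 1.533259
R = 1.6 * xi * H0 = 1.6 * 1.533259 * 2.58
R = 6.3293 m

6.3293


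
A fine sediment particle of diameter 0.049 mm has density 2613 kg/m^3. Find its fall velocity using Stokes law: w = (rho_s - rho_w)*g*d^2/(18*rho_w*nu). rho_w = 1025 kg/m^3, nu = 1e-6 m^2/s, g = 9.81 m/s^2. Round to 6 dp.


w = (rho_s - rho_w) * g * d^2 / (18 * rho_w * nu)
d = 0.049 mm = 0.000049 m
rho_s - rho_w = 2613 - 1025 = 1588
Numerator = 1588 * 9.81 * (0.000049)^2 = 0.000037403450
Denominator = 18 * 1025 * 1e-6 = 0.018450
w = 0.002027 m/s

0.002027


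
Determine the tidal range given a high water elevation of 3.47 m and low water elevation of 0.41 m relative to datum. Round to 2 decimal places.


Tidal range = High water - Low water
Tidal range = 3.47 - (0.41)
Tidal range = 3.06 m

3.06


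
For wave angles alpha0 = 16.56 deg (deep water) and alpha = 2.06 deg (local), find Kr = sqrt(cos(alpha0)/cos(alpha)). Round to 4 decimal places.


Kr = sqrt(cos(alpha0) / cos(alpha))
cos(16.56) = 0.958522
cos(2.06) = 0.999354
Kr = sqrt(0.958522 / 0.999354)
Kr = sqrt(0.959142)
Kr = 0.9794

0.9794


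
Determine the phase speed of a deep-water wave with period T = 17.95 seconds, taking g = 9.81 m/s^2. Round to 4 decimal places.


We use the deep-water celerity formula:
C = g * T / (2 * pi)
C = 9.81 * 17.95 / (2 * 3.14159...)
C = 176.089500 / 6.283185
C = 28.0255 m/s

28.0255


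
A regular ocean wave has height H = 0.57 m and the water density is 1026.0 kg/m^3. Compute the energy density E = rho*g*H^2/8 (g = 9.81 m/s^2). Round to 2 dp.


E = (1/8) * rho * g * H^2
E = (1/8) * 1026.0 * 9.81 * 0.57^2
E = 0.125 * 1026.0 * 9.81 * 0.3249
E = 408.77 J/m^2

408.77


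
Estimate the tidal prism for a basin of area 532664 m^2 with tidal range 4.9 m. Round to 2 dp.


Tidal prism = Area * Tidal range
P = 532664 * 4.9
P = 2610053.60 m^3

2610053.60


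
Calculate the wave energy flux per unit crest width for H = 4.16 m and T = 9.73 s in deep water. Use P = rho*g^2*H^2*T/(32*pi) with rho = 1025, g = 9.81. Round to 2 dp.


P = rho * g^2 * H^2 * T / (32 * pi)
P = 1025 * 9.81^2 * 4.16^2 * 9.73 / (32 * pi)
P = 1025 * 96.2361 * 17.3056 * 9.73 / 100.53096
P = 165219.59 W/m

165219.59


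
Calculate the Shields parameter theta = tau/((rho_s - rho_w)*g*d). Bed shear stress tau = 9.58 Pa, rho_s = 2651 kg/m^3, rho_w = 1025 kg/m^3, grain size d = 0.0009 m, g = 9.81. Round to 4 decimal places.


theta = tau / ((rho_s - rho_w) * g * d)
rho_s - rho_w = 2651 - 1025 = 1626
Denominator = 1626 * 9.81 * 0.0009 = 14.355954
theta = 9.58 / 14.355954
theta = 0.6673

0.6673


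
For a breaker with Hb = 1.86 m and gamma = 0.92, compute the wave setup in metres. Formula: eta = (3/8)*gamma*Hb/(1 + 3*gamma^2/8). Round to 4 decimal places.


eta = (3/8) * gamma * Hb / (1 + 3*gamma^2/8)
Numerator = (3/8) * 0.92 * 1.86 = 0.641700
Denominator = 1 + 3*0.92^2/8 = 1 + 0.317400 = 1.317400
eta = 0.641700 / 1.317400
eta = 0.4871 m

0.4871


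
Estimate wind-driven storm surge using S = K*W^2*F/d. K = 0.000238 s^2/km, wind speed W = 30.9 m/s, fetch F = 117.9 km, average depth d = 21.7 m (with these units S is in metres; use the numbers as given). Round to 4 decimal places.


S = K * W^2 * F / d
W^2 = 30.9^2 = 954.81
S = 0.000238 * 954.81 * 117.9 / 21.7
Numerator = 0.000238 * 954.81 * 117.9 = 26.792160
S = 26.792160 / 21.7 = 1.2347 m

1.2347


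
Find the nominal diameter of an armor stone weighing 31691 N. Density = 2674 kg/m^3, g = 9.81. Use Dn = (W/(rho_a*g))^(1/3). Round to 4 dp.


V = W / (rho_a * g)
V = 31691 / (2674 * 9.81)
V = 31691 / 26231.94
V = 1.208107 m^3
Dn = V^(1/3) = 1.208107^(1/3)
Dn = 1.0650 m

1.0650


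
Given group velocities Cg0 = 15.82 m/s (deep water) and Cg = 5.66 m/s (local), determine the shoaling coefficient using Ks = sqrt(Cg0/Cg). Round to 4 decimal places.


Ks = sqrt(Cg0 / Cg)
Ks = sqrt(15.82 / 5.66)
Ks = sqrt(2.7951)
Ks = 1.6718

1.6718


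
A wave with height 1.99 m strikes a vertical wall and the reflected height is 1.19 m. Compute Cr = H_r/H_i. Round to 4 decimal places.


Cr = H_r / H_i
Cr = 1.19 / 1.99
Cr = 0.5980

0.5980


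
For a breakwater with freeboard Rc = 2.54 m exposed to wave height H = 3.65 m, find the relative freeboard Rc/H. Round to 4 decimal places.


Relative freeboard = Rc / H
= 2.54 / 3.65
= 0.6959

0.6959


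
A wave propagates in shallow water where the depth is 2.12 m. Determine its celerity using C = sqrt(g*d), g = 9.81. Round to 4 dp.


Using the shallow-water approximation:
C = sqrt(g * d) = sqrt(9.81 * 2.12)
C = sqrt(20.7972)
C = 4.5604 m/s

4.5604


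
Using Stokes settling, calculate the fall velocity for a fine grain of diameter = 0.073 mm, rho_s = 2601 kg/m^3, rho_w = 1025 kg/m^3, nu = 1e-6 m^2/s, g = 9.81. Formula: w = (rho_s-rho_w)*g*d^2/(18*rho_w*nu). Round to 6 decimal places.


w = (rho_s - rho_w) * g * d^2 / (18 * rho_w * nu)
d = 0.073 mm = 0.000073 m
rho_s - rho_w = 2601 - 1025 = 1576
Numerator = 1576 * 9.81 * (0.000073)^2 = 0.000082389324
Denominator = 18 * 1025 * 1e-6 = 0.018450
w = 0.004466 m/s

0.004466


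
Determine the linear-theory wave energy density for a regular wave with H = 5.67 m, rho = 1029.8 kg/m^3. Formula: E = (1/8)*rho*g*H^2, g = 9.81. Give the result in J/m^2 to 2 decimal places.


E = (1/8) * rho * g * H^2
E = (1/8) * 1029.8 * 9.81 * 5.67^2
E = 0.125 * 1029.8 * 9.81 * 32.1489
E = 40597.38 J/m^2

40597.38


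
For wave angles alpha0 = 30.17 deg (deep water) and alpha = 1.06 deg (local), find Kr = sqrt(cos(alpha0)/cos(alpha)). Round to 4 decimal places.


Kr = sqrt(cos(alpha0) / cos(alpha))
cos(30.17) = 0.864538
cos(1.06) = 0.999829
Kr = sqrt(0.864538 / 0.999829)
Kr = sqrt(0.864686)
Kr = 0.9299

0.9299


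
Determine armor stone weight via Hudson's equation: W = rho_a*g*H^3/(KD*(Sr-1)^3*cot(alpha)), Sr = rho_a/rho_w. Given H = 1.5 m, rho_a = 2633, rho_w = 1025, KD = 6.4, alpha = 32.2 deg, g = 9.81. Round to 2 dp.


Sr = rho_a / rho_w = 2633 / 1025 = 2.568780
(Sr - 1) = 1.568780
(Sr - 1)^3 = 3.860882
cot(32.2) = 1 / tan(32.2) = 1 / 0.629734 = 1.587973
Numerator = 2633 * 9.81 * 1.5^3 = 87175.3387
Denominator = 6.4 * 3.860882 * 1.587973 = 39.238251
W = 87175.3387 / 39.238251
W = 2221.69 N

2221.69


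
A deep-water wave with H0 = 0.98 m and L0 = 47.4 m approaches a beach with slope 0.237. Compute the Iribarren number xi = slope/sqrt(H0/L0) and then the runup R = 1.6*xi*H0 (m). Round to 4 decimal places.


xi = slope / sqrt(H0/L0)
H0/L0 = 0.98/47.4 = 0.020675
sqrt(0.020675) = 0.143788
xi = 0.237 / 0.143788 = 1.648255
R = 1.6 * xi * H0 = 1.6 * 1.648255 * 0.98
R = 2.5845 m

2.5845


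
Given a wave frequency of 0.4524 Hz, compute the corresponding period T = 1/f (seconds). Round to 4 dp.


T = 1 / f
T = 1 / 0.4524
T = 2.2104 s

2.2104


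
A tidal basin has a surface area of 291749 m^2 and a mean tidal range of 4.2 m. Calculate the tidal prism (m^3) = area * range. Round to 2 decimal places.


Tidal prism = Area * Tidal range
P = 291749 * 4.2
P = 1225345.80 m^3

1225345.80


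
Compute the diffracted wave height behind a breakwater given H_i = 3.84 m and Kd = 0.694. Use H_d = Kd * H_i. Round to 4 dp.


H_d = Kd * H_i
H_d = 0.694 * 3.84
H_d = 2.6650 m

2.6650


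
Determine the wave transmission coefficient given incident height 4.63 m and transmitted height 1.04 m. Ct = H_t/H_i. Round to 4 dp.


Ct = H_t / H_i
Ct = 1.04 / 4.63
Ct = 0.2246

0.2246


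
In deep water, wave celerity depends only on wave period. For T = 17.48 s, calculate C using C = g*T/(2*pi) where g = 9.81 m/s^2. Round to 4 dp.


We use the deep-water celerity formula:
C = g * T / (2 * pi)
C = 9.81 * 17.48 / (2 * 3.14159...)
C = 171.478800 / 6.283185
C = 27.2917 m/s

27.2917


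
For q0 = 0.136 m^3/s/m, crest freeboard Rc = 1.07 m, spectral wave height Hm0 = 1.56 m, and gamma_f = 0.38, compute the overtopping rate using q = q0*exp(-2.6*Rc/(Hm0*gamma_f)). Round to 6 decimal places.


q = q0 * exp(-2.6 * Rc / (Hm0 * gamma_f))
Exponent = -2.6 * 1.07 / (1.56 * 0.38)
= -2.6 * 1.07 / 0.5928
= -4.692982
exp(-4.692982) = 0.009159
q = 0.136 * 0.009159
q = 0.001246 m^3/s/m

0.001246


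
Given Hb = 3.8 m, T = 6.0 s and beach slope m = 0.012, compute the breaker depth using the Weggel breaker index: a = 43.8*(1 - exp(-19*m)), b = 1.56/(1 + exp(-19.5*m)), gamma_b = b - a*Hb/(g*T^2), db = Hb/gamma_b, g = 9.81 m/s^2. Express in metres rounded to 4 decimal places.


a = 43.8 * (1 - exp(-19 * m))
exp(-19 * 0.012) = exp(-0.2280) = 0.796124
a = 43.8 * (1 - 0.796124) = 8.929757
b = 1.56 / (1 + exp(-19.5 * m))
exp(-19.5 * 0.012) = exp(-0.2340) = 0.791362
b = 1.56 / (1 + 0.791362) = 0.870846
Hb / (g * T^2) = 3.8 / (9.81 * 6.0^2) = 3.8 / 353.1600 = 0.01076000
gamma_b = b - a * Hb/(g*T^2) = 0.870846 - 8.929757 * 0.01076000 = 0.774762
db = Hb / gamma_b = 3.8 / 0.774762
db = 4.9047 m

4.9047


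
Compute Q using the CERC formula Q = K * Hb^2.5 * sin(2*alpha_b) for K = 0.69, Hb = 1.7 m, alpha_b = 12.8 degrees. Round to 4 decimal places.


Q = K * Hb^2.5 * sin(2 * alpha_b)
Hb^2.5 = 1.7^2.5 = 3.768099
sin(2 * 12.8) = sin(25.6) = 0.432086
Q = 0.69 * 3.768099 * 0.432086
Q = 1.1234 m^3/s

1.1234


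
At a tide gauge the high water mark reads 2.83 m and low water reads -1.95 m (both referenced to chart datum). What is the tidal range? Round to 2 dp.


Tidal range = High water - Low water
Tidal range = 2.83 - (-1.95)
Tidal range = 4.78 m

4.78


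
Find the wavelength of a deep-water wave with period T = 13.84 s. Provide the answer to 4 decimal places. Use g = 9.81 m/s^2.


L0 = g * T^2 / (2 * pi)
L0 = 9.81 * 13.84^2 / (2 * pi)
L0 = 9.81 * 191.5456 / 6.28319
L0 = 1879.0623 / 6.28319
L0 = 299.0621 m

299.0621


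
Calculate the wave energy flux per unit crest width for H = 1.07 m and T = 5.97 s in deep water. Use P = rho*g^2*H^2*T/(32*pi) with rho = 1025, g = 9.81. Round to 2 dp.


P = rho * g^2 * H^2 * T / (32 * pi)
P = 1025 * 9.81^2 * 1.07^2 * 5.97 / (32 * pi)
P = 1025 * 96.2361 * 1.1449 * 5.97 / 100.53096
P = 6706.62 W/m

6706.62


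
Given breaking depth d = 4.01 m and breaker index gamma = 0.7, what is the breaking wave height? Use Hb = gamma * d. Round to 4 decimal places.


Hb = gamma * d
Hb = 0.7 * 4.01
Hb = 2.8070 m

2.8070


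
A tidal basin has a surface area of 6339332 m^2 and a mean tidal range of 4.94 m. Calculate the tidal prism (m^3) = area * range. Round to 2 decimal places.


Tidal prism = Area * Tidal range
P = 6339332 * 4.94
P = 31316300.08 m^3

31316300.08


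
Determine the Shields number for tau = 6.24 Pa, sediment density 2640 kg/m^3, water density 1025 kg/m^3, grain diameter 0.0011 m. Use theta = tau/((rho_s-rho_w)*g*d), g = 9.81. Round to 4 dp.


theta = tau / ((rho_s - rho_w) * g * d)
rho_s - rho_w = 2640 - 1025 = 1615
Denominator = 1615 * 9.81 * 0.0011 = 17.427465
theta = 6.24 / 17.427465
theta = 0.3581

0.3581
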